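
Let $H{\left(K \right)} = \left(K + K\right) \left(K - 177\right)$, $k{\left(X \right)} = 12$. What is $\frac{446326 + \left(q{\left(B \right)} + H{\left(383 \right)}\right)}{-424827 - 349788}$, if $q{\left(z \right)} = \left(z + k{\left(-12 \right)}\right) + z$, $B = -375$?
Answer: $- \frac{201128}{258205} \approx -0.77895$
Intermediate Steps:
$H{\left(K \right)} = 2 K \left(-177 + K\right)$
$q{\left(z \right)} = 12 + 2 z$ ($q{\left(z \right)} = \left(z + 12\right) + z = \left(12 + z\right) + z = 12 + 2 z$)
$\frac{446326 + \left(q{\left(B \right)} + H{\left(383 \right)}\right)}{-424827 - 349788} = \frac{446326 + \left(\left(12 + 2 \left(-375\right)\right) + 2 \cdot 383 \left(-177 + 383\right)\right)}{-424827 - 349788} = \frac{446326 + \left(\left(12 - 750\right) + 2 \cdot 383 \cdot 206\right)}{-774615} = \left(446326 + \left(-738 + 157796\right)\right) \left(- \frac{1}{774615}\right) = \left(446326 + 157058\right) \left(- \frac{1}{774615}\right) = 603384 \left(- \frac{1}{774615}\right) = - \frac{201128}{258205}$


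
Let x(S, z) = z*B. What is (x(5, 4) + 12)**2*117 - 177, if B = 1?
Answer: 29775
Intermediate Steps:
x(S, z) = z (x(S, z) = z*1 = z)
(x(5, 4) + 12)**2*117 - 177 = (4 + 12)**2*117 - 177 = 16**2*117 - 177 = 256*117 - 177 = 29952 - 177 = 29775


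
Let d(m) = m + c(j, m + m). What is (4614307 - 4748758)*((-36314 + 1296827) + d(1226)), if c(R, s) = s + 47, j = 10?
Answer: -169978063338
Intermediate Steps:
c(R, s) = 47 + s
d(m) = 47 + 3*m (d(m) = m + (47 + (m + m)) = m + (47 + 2*m) = 47 + 3*m)
(4614307 - 4748758)*((-36314 + 1296827) + d(1226)) = (4614307 - 4748758)*((-36314 + 1296827) + (47 + 3*1226)) = -134451*(1260513 + (47 + 3678)) = -134451*(1260513 + 3725) = -134451*1264238 = -169978063338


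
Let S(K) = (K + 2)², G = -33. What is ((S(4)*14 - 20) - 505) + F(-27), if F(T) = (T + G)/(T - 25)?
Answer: -258/13 ≈ -19.846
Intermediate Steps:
F(T) = (-33 + T)/(-25 + T) (F(T) = (T - 33)/(T - 25) = (-33 + T)/(-25 + T))
S(K) = (2 + K)²
((S(4)*14 - 20) - 505) + F(-27) = (((2 + 4)²*14 - 20) - 505) + (-33 - 27)/(-25 - 27) = ((6²*14 - 20) - 505) - 60/(-52) = ((36*14 - 20) - 505) - 1/52*(-60) = ((504 - 20) - 505) + 15/13 = (484 - 505) + 15/13 = -21 + 15/13 = -258/13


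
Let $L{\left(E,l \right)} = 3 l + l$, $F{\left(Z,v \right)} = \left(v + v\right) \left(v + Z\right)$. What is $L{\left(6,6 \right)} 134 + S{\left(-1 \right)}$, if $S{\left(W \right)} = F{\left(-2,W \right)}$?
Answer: $3222$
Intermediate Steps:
$F{\left(Z,v \right)} = 2 v \left(Z + v\right)$
$S{\left(W \right)} = 2 W \left(-2 + W\right)$
$L{\left(E,l \right)} = 4 l$
$L{\left(6,6 \right)} 134 + S{\left(-1 \right)} = 4 \cdot 6 \cdot 134 + 2 \left(-1\right) \left(-2 - 1\right) = 24 \cdot 134 + 2 \left(-1\right) \left(-3\right) = 3216 + 6 = 3222$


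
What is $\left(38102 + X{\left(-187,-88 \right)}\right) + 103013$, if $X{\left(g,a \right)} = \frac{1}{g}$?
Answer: $\frac{26388504}{187} \approx 1.4112 \cdot 10^{5}$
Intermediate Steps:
$\left(38102 + X{\left(-187,-88 \right)}\right) + 103013 = \left(38102 + \frac{1}{-187}\right) + 103013 = \left(38102 - \frac{1}{187}\right) + 103013 = \frac{7125073}{187} + 103013 = \frac{26388504}{187}$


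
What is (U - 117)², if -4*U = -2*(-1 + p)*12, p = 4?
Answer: 9801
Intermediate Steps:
U = 18 (U = -(-2*(-1 + 4))*12/4 = -(-2*3)*12/4 = -(-3)*12/2 = -¼*(-72) = 18)
(U - 117)² = (18 - 117)² = (-99)² = 9801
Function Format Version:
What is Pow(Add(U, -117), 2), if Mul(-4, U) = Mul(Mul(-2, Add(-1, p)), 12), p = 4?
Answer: 9801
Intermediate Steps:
U = 18 (U = Mul(Rational(-1, 4), Mul(Mul(-2, Add(-1, 4)), 12)) = Mul(Rational(-1, 4), Mul(Mul(-2, 3), 12)) = Mul(Rational(-1, 4), Mul(-6, 12)) = Mul(Rational(-1, 4), -72) = 18)
Pow(Add(U, -117), 2) = Pow(Add(18, -117), 2) = Pow(-99, 2) = 9801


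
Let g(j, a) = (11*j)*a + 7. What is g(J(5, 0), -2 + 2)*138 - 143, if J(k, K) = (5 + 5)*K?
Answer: 823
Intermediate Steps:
J(k, K) = 10*K
g(j, a) = 7 + 11*a*j (g(j, a) = 11*a*j + 7 = 7 + 11*a*j)
g(J(5, 0), -2 + 2)*138 - 143 = (7 + 11*(-2 + 2)*(10*0))*138 - 143 = (7 + 11*0*0)*138 - 143 = (7 + 0)*138 - 143 = 7*138 - 143 = 966 - 143 = 823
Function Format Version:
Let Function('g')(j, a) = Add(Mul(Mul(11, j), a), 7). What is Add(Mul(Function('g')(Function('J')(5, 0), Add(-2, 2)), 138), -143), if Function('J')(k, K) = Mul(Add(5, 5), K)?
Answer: 823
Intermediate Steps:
Function('J')(k, K) = Mul(10, K)
Function('g')(j, a) = Add(7, Mul(11, a, j)) (Function('g')(j, a) = Add(Mul(11, a, j), 7) = Add(7, Mul(11, a, j)))
Add(Mul(Function('g')(Function('J')(5, 0), Add(-2, 2)), 138), -143) = Add(Mul(Add(7, Mul(11, Add(-2, 2), Mul(10, 0))), 138), -143) = Add(Mul(Add(7, Mul(11, 0, 0)), 138), -143) = Add(Mul(Add(7, 0), 138), -143) = Add(Mul(7, 138), -143) = Add(966, -143) = 823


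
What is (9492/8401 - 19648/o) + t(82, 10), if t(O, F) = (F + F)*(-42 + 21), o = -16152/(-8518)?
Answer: -182855383040/16961619 ≈ -10781.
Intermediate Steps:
o = 8076/4259 (o = -16152*(-1/8518) = 8076/4259 ≈ 1.8962)
t(O, F) = -42*F (t(O, F) = (2*F)*(-21) = -42*F)
(9492/8401 - 19648/o) + t(82, 10) = (9492/8401 - 19648/8076/4259) - 42*10 = (9492*(1/8401) - 19648*4259/8076) - 420 = (9492/8401 - 20920208/2019) - 420 = -175731503060/16961619 - 420 = -182855383040/16961619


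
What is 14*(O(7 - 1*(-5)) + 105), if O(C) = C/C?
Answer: 1484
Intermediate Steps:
O(C) = 1
14*(O(7 - 1*(-5)) + 105) = 14*(1 + 105) = 14*106 = 1484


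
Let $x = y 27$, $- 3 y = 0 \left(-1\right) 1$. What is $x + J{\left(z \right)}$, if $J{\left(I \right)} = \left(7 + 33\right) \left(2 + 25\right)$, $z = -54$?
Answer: $1080$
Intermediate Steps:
$y = 0$ ($y = - \frac{0 \left(-1\right) 1}{3} = - \frac{0 \cdot 1}{3} = \left(- \frac{1}{3}\right) 0 = 0$)
$J{\left(I \right)} = 1080$ ($J{\left(I \right)} = 40 \cdot 27 = 1080$)
$x = 0$ ($x = 0 \cdot 27 = 0$)
$x + J{\left(z \right)} = 0 + 1080 = 1080$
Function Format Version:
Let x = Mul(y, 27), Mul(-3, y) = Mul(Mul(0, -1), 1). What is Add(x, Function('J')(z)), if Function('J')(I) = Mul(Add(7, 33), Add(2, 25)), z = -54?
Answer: 1080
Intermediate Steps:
y = 0 (y = Mul(Rational(-1, 3), Mul(Mul(0, -1), 1)) = Mul(Rational(-1, 3), Mul(0, 1)) = Mul(Rational(-1, 3), 0) = 0)
Function('J')(I) = 1080 (Function('J')(I) = Mul(40, 27) = 1080)
x = 0 (x = Mul(0, 27) = 0)
Add(x, Function('J')(z)) = Add(0, 1080) = 1080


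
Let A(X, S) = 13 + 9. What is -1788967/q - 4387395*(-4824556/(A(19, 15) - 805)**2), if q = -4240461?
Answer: 343903550064439103/9960842889 ≈ 3.4526e+7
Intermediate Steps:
A(X, S) = 22
-1788967/q - 4387395*(-4824556/(A(19, 15) - 805)**2) = -1788967/(-4240461) - 4387395*(-4824556/(22 - 805)**2) = -1788967*(-1/4240461) - 4387395/((-783)**2*(-1/4824556)) = 1788967/4240461 - 4387395/(613089*(-1/4824556)) = 1788967/4240461 - 4387395/(-21141/166364) = 1788967/4240461 - 4387395*(-166364/21141) = 1788967/4240461 + 243301527260/7047 = 343903550064439103/9960842889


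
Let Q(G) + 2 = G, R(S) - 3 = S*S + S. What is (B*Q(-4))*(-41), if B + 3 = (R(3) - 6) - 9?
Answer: -738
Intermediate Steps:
R(S) = 3 + S + S**2 (R(S) = 3 + (S*S + S) = 3 + (S**2 + S) = 3 + (S + S**2) = 3 + S + S**2)
Q(G) = -2 + G
B = -3 (B = -3 + (((3 + 3 + 3**2) - 6) - 9) = -3 + (((3 + 3 + 9) - 6) - 9) = -3 + ((15 - 6) - 9) = -3 + (9 - 9) = -3 + 0 = -3)
(B*Q(-4))*(-41) = -3*(-2 - 4)*(-41) = -3*(-6)*(-41) = 18*(-41) = -738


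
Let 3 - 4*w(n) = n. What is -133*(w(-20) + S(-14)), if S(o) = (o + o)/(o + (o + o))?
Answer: -10241/12 ≈ -853.42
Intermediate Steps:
w(n) = ¾ - n/4
S(o) = ⅔ (S(o) = (2*o)/(o + 2*o) = (2*o)/((3*o)) = (2*o)*(1/(3*o)) = ⅔)
-133*(w(-20) + S(-14)) = -133*((¾ - ¼*(-20)) + ⅔) = -133*((¾ + 5) + ⅔) = -133*(23/4 + ⅔) = -133*77/12 = -10241/12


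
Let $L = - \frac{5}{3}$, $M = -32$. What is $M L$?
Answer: $\frac{160}{3} \approx 53.333$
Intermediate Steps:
$L = - \frac{5}{3}$ ($L = \left(-5\right) \frac{1}{3} = - \frac{5}{3} \approx -1.6667$)
$M L = \left(-32\right) \left(- \frac{5}{3}\right) = \frac{160}{3}$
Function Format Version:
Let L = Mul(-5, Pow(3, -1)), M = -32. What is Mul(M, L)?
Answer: Rational(160, 3) ≈ 53.333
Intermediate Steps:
L = Rational(-5, 3) (L = Mul(-5, Rational(1, 3)) = Rational(-5, 3) ≈ -1.6667)
Mul(M, L) = Mul(-32, Rational(-5, 3)) = Rational(160, 3)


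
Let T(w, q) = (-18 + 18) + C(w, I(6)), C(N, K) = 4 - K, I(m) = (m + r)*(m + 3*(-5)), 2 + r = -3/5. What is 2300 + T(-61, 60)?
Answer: 11673/5 ≈ 2334.6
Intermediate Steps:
r = -13/5 (r = -2 - 3/5 = -2 - 3*⅕ = -2 - ⅗ = -13/5 ≈ -2.6000)
I(m) = (-15 + m)*(-13/5 + m) (I(m) = (m - 13/5)*(m + 3*(-5)) = (-13/5 + m)*(m - 15) = (-13/5 + m)*(-15 + m) = (-15 + m)*(-13/5 + m))
T(w, q) = 173/5 (T(w, q) = (-18 + 18) + (4 - (39 + 6² - 88/5*6)) = 0 + (4 - (39 + 36 - 528/5)) = 0 + (4 - 1*(-153/5)) = 0 + (4 + 153/5) = 0 + 173/5 = 173/5)
2300 + T(-61, 60) = 2300 + 173/5 = 11673/5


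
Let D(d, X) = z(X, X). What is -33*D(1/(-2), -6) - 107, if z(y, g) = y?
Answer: 91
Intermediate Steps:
D(d, X) = X
-33*D(1/(-2), -6) - 107 = -33*(-6) - 107 = 198 - 107 = 91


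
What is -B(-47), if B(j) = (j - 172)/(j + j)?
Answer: -219/94 ≈ -2.3298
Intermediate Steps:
B(j) = (-172 + j)/(2*j) (B(j) = (-172 + j)/((2*j)) = (-172 + j)*(1/(2*j)) = (-172 + j)/(2*j))
-B(-47) = -(-172 - 47)/(2*(-47)) = -(-1)*(-219)/(2*47) = -1*219/94 = -219/94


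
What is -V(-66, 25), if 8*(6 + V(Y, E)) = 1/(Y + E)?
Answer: 1969/328 ≈ 6.0031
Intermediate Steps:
V(Y, E) = -6 + 1/(8*(E + Y)) (V(Y, E) = -6 + 1/(8*(Y + E)) = -6 + 1/(8*(E + Y)))
-V(-66, 25) = -(⅛ - 6*25 - 6*(-66))/(25 - 66) = -(⅛ - 150 + 396)/(-41) = -(-1)*1969/(41*8) = -1*(-1969/328) = 1969/328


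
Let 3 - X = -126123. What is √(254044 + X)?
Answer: √380170 ≈ 616.58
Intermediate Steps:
X = 126126 (X = 3 - 1*(-126123) = 3 + 126123 = 126126)
√(254044 + X) = √(254044 + 126126) = √380170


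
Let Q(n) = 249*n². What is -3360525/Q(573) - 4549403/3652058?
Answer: -128068121889871/99523353739806 ≈ -1.2868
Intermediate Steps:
-3360525/Q(573) - 4549403/3652058 = -3360525/(249*573²) - 4549403/3652058 = -3360525/(249*328329) - 4549403*1/3652058 = -3360525/81753921 - 4549403/3652058 = -3360525*1/81753921 - 4549403/3652058 = -1120175/27251307 - 4549403/3652058 = -128068121889871/99523353739806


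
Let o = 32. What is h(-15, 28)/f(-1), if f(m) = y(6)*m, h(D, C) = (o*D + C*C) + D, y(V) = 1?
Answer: -289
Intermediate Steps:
h(D, C) = C² + 33*D (h(D, C) = (32*D + C*C) + D = (32*D + C²) + D = (C² + 32*D) + D = C² + 33*D)
f(m) = m (f(m) = 1*m = m)
h(-15, 28)/f(-1) = (28² + 33*(-15))/(-1) = (784 - 495)*(-1) = 289*(-1) = -289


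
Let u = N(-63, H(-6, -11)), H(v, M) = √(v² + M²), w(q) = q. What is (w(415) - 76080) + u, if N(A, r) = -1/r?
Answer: -75665 - √157/157 ≈ -75665.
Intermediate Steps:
H(v, M) = √(M² + v²)
u = -√157/157 (u = -1/(√((-11)² + (-6)²)) = -1/(√(121 + 36)) = -1/(√157) = -√157/157 ≈ -0.079809)
(w(415) - 76080) + u = (415 - 76080) - √157/157 = -75665 - √157/157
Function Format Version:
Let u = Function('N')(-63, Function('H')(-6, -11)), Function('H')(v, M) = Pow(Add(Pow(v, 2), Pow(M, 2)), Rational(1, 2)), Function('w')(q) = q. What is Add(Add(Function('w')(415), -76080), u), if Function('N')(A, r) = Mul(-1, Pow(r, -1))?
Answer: Add(-75665, Mul(Rational(-1, 157), Pow(157, Rational(1, 2)))) ≈ -75665.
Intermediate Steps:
Function('H')(v, M) = Pow(Add(Pow(M, 2), Pow(v, 2)), Rational(1, 2))
u = Mul(Rational(-1, 157), Pow(157, Rational(1, 2))) (u = Mul(-1, Pow(Pow(Add(Pow(-11, 2), Pow(-6, 2)), Rational(1, 2)), -1)) = Mul(-1, Pow(Pow(Add(121, 36), Rational(1, 2)), -1)) = Mul(-1, Pow(Pow(157, Rational(1, 2)), -1)) = Mul(-1, Mul(Rational(1, 157), Pow(157, Rational(1, 2)))) = Mul(Rational(-1, 157), Pow(157, Rational(1, 2))) ≈ -0.079809)
Add(Add(Function('w')(415), -76080), u) = Add(Add(415, -76080), Mul(Rational(-1, 157), Pow(157, Rational(1, 2)))) = Add(-75665, Mul(Rational(-1, 157), Pow(157, Rational(1, 2))))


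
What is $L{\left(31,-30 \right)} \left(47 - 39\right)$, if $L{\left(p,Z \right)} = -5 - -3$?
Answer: $-16$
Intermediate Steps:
$L{\left(p,Z \right)} = -2$ ($L{\left(p,Z \right)} = -5 + 3 = -2$)
$L{\left(31,-30 \right)} \left(47 - 39\right) = - 2 \left(47 - 39\right) = \left(-2\right) 8 = -16$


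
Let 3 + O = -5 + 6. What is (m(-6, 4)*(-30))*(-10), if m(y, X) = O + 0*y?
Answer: -600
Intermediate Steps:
O = -2 (O = -3 + (-5 + 6) = -3 + 1 = -2)
m(y, X) = -2 (m(y, X) = -2 + 0*y = -2 + 0 = -2)
(m(-6, 4)*(-30))*(-10) = -2*(-30)*(-10) = 60*(-10) = -600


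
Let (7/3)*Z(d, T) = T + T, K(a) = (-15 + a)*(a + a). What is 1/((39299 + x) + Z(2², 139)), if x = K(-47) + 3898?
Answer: 7/344009 ≈ 2.0348e-5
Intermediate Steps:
K(a) = 2*a*(-15 + a) (K(a) = (-15 + a)*(2*a) = 2*a*(-15 + a))
Z(d, T) = 6*T/7 (Z(d, T) = 3*(T + T)/7 = 3*(2*T)/7 = 6*T/7)
x = 9726 (x = 2*(-47)*(-15 - 47) + 3898 = 2*(-47)*(-62) + 3898 = 5828 + 3898 = 9726)
1/((39299 + x) + Z(2², 139)) = 1/((39299 + 9726) + (6/7)*139) = 1/(49025 + 834/7) = 1/(344009/7) = 7/344009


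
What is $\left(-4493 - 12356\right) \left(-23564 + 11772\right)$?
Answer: $198683408$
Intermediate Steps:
$\left(-4493 - 12356\right) \left(-23564 + 11772\right) = \left(-16849\right) \left(-11792\right) = 198683408$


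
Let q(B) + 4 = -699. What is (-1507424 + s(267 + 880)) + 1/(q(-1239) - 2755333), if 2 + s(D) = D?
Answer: -4151359150045/2756036 ≈ -1.5063e+6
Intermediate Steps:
s(D) = -2 + D
q(B) = -703 (q(B) = -4 - 699 = -703)
(-1507424 + s(267 + 880)) + 1/(q(-1239) - 2755333) = (-1507424 + (-2 + (267 + 880))) + 1/(-703 - 2755333) = (-1507424 + (-2 + 1147)) + 1/(-2756036) = (-1507424 + 1145) - 1/2756036 = -1506279 - 1/2756036 = -4151359150045/2756036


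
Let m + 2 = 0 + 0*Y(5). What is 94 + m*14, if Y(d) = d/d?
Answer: 66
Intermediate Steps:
Y(d) = 1
m = -2 (m = -2 + (0 + 0*1) = -2 + (0 + 0) = -2 + 0 = -2)
94 + m*14 = 94 - 2*14 = 94 - 28 = 66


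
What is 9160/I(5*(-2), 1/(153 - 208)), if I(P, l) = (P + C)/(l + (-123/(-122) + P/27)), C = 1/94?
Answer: -9666121144/17011863 ≈ -568.20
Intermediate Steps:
C = 1/94 ≈ 0.010638
I(P, l) = (1/94 + P)/(123/122 + l + P/27) (I(P, l) = (P + 1/94)/(l + (-123/(-122) + P/27)) = (1/94 + P)/(l + (-123*(-1/122) + P*(1/27))) = (1/94 + P)/(l + (123/122 + P/27)) = (1/94 + P)/(123/122 + l + P/27))
9160/I(5*(-2), 1/(153 - 208)) = 9160/((1647*(1 + 94*(5*(-2)))/(47*(3321 + 122*(5*(-2)) + 3294/(153 - 208))))) = 9160/((1647*(1 + 94*(-10))/(47*(3321 + 122*(-10) + 3294/(-55))))) = 9160/((1647*(1 - 940)/(47*(3321 - 1220 + 3294*(-1/55))))) = 9160/(((1647/47)*(-939)/(3321 - 1220 - 3294/55))) = 9160/(((1647/47)*(-939)/(112261/55))) = 9160/(((1647/47)*(55/112261)*(-939))) = 9160/(-85059315/5276267) = 9160*(-5276267/85059315) = -9666121144/17011863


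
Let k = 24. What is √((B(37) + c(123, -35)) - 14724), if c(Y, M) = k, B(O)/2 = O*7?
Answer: I*√14182 ≈ 119.09*I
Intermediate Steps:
B(O) = 14*O (B(O) = 2*(O*7) = 2*(7*O) = 14*O)
c(Y, M) = 24
√((B(37) + c(123, -35)) - 14724) = √((14*37 + 24) - 14724) = √((518 + 24) - 14724) = √(542 - 14724) = √(-14182) = I*√14182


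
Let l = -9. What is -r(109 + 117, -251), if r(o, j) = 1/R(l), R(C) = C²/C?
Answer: ⅑ ≈ 0.11111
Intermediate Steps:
R(C) = C
r(o, j) = -⅑ (r(o, j) = 1/(-9) = -⅑)
-r(109 + 117, -251) = -1*(-⅑) = ⅑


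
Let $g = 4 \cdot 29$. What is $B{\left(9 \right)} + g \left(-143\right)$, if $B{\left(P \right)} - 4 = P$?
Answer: $-16575$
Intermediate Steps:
$B{\left(P \right)} = 4 + P$
$g = 116$
$B{\left(9 \right)} + g \left(-143\right) = \left(4 + 9\right) + 116 \left(-143\right) = 13 - 16588 = -16575$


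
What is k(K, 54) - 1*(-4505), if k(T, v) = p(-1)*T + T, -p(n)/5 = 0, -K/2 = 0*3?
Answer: 4505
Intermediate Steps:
K = 0 (K = -0*3 = -2*0 = 0)
p(n) = 0 (p(n) = -5*0 = 0)
k(T, v) = T (k(T, v) = 0*T + T = 0 + T = T)
k(K, 54) - 1*(-4505) = 0 - 1*(-4505) = 0 + 4505 = 4505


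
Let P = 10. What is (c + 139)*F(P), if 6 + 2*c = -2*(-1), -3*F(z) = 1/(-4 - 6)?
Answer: 137/30 ≈ 4.5667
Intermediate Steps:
F(z) = 1/30 (F(z) = -1/(3*(-4 - 6)) = -1/3/(-10) = -1/3*(-1/10) = 1/30)
c = -2 (c = -3 + (-2*(-1))/2 = -3 + (1/2)*2 = -3 + 1 = -2)
(c + 139)*F(P) = (-2 + 139)*(1/30) = 137*(1/30) = 137/30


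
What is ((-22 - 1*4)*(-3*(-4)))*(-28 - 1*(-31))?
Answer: -936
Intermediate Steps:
((-22 - 1*4)*(-3*(-4)))*(-28 - 1*(-31)) = ((-22 - 4)*12)*(-28 + 31) = -26*12*3 = -312*3 = -936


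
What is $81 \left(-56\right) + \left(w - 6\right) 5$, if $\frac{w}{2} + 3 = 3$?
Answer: $-4566$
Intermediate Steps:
$w = 0$ ($w = -6 + 2 \cdot 3 = -6 + 6 = 0$)
$81 \left(-56\right) + \left(w - 6\right) 5 = 81 \left(-56\right) + \left(0 - 6\right) 5 = -4536 - 30 = -4566$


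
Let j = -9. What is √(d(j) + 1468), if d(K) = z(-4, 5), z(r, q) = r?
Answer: 2*√366 ≈ 38.262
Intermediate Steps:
d(K) = -4
√(d(j) + 1468) = √(-4 + 1468) = √1464 = 2*√366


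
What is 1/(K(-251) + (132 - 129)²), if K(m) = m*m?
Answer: 1/63010 ≈ 1.5870e-5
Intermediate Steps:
K(m) = m²
1/(K(-251) + (132 - 129)²) = 1/((-251)² + (132 - 129)²) = 1/(63001 + 3²) = 1/(63001 + 9) = 1/63010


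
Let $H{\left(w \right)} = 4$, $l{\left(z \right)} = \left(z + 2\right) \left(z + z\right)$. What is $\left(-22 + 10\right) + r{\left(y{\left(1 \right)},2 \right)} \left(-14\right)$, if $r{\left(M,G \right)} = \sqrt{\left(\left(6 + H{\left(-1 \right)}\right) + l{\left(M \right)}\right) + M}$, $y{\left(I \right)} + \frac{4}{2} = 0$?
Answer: $-12 - 28 \sqrt{2} \approx -51.598$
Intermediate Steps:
$y{\left(I \right)} = -2$ ($y{\left(I \right)} = -2 + 0 = -2$)
$l{\left(z \right)} = 2 z \left(2 + z\right)$ ($l{\left(z \right)} = \left(2 + z\right) 2 z = 2 z \left(2 + z\right)$)
$r{\left(M,G \right)} = \sqrt{10 + M + 2 M \left(2 + M\right)}$ ($r{\left(M,G \right)} = \sqrt{\left(\left(6 + 4\right) + 2 M \left(2 + M\right)\right) + M} = \sqrt{\left(10 + 2 M \left(2 + M\right)\right) + M} = \sqrt{10 + M + 2 M \left(2 + M\right)}$)
$\left(-22 + 10\right) + r{\left(y{\left(1 \right)},2 \right)} \left(-14\right) = \left(-22 + 10\right) + \sqrt{10 - 2 + 2 \left(-2\right) \left(2 - 2\right)} \left(-14\right) = -12 + \sqrt{10 - 2 + 2 \left(-2\right) 0} \left(-14\right) = -12 + \sqrt{10 - 2 + 0} \left(-14\right) = -12 + \sqrt{8} \left(-14\right) = -12 + 2 \sqrt{2} \left(-14\right) = -12 - 28 \sqrt{2}$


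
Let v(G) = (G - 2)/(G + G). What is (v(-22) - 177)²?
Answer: 3767481/121 ≈ 31136.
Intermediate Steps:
v(G) = (-2 + G)/(2*G) (v(G) = (-2 + G)/((2*G)) = (-2 + G)*(1/(2*G)) = (-2 + G)/(2*G))
(v(-22) - 177)² = ((½)*(-2 - 22)/(-22) - 177)² = ((½)*(-1/22)*(-24) - 177)² = (6/11 - 177)² = (-1941/11)² = 3767481/121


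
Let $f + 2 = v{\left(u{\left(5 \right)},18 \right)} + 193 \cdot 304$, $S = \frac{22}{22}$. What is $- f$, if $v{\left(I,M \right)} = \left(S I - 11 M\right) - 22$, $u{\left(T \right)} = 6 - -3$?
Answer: $-58459$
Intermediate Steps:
$u{\left(T \right)} = 9$ ($u{\left(T \right)} = 6 + 3 = 9$)
$S = 1$ ($S = 22 \cdot \frac{1}{22} = 1$)
$v{\left(I,M \right)} = -22 + I - 11 M$ ($v{\left(I,M \right)} = \left(1 I - 11 M\right) - 22 = \left(I - 11 M\right) - 22 = -22 + I - 11 M$)
$f = 58459$ ($f = -2 + \left(\left(-22 + 9 - 198\right) + 193 \cdot 304\right) = -2 + \left(\left(-22 + 9 - 198\right) + 58672\right) = -2 + \left(-211 + 58672\right) = -2 + 58461 = 58459$)
$- f = \left(-1\right) 58459 = -58459$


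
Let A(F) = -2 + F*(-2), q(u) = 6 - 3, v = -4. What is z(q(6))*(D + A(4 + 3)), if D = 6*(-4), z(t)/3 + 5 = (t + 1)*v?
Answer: 2520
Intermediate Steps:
q(u) = 3
A(F) = -2 - 2*F
z(t) = -27 - 12*t (z(t) = -15 + 3*((t + 1)*(-4)) = -15 + 3*((1 + t)*(-4)) = -15 + 3*(-4 - 4*t) = -15 + (-12 - 12*t) = -27 - 12*t)
D = -24
z(q(6))*(D + A(4 + 3)) = (-27 - 12*3)*(-24 + (-2 - 2*(4 + 3))) = (-27 - 36)*(-24 + (-2 - 2*7)) = -63*(-24 + (-2 - 14)) = -63*(-24 - 16) = -63*(-40) = 2520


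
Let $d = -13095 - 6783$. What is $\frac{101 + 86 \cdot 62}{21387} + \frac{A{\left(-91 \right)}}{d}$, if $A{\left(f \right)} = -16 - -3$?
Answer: $\frac{36091735}{141710262} \approx 0.25469$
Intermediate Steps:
$A{\left(f \right)} = -13$ ($A{\left(f \right)} = -16 + 3 = -13$)
$d = -19878$ ($d = -13095 - 6783 = -19878$)
$\frac{101 + 86 \cdot 62}{21387} + \frac{A{\left(-91 \right)}}{d} = \frac{101 + 86 \cdot 62}{21387} - \frac{13}{-19878} = \left(101 + 5332\right) \frac{1}{21387} - - \frac{13}{19878} = 5433 \cdot \frac{1}{21387} + \frac{13}{19878} = \frac{1811}{7129} + \frac{13}{19878} = \frac{36091735}{141710262}$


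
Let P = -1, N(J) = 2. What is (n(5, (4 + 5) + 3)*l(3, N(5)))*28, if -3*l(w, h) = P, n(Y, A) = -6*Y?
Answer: -280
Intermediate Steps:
l(w, h) = ⅓ (l(w, h) = -⅓*(-1) = ⅓)
(n(5, (4 + 5) + 3)*l(3, N(5)))*28 = (-6*5*(⅓))*28 = -30*⅓*28 = -10*28 = -280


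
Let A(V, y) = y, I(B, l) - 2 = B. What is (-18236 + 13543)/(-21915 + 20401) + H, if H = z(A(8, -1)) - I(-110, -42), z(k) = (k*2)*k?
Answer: 171233/1514 ≈ 113.10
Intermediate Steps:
I(B, l) = 2 + B
z(k) = 2*k² (z(k) = (2*k)*k = 2*k²)
H = 110 (H = 2*(-1)² - (2 - 110) = 2*1 - 1*(-108) = 2 + 108 = 110)
(-18236 + 13543)/(-21915 + 20401) + H = (-18236 + 13543)/(-21915 + 20401) + 110 = -4693/(-1514) + 110 = -4693*(-1/1514) + 110 = 4693/1514 + 110 = 171233/1514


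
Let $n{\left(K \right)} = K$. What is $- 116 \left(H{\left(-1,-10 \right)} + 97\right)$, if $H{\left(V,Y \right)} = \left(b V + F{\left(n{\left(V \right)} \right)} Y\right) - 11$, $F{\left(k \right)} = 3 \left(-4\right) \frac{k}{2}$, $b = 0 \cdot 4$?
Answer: $-3016$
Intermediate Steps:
$b = 0$
$F{\left(k \right)} = - 6 k$ ($F{\left(k \right)} = - 12 k \frac{1}{2} = - 12 \frac{k}{2} = - 6 k$)
$H{\left(V,Y \right)} = -11 - 6 V Y$ ($H{\left(V,Y \right)} = \left(0 V + - 6 V Y\right) - 11 = \left(0 - 6 V Y\right) - 11 = - 6 V Y - 11 = -11 - 6 V Y$)
$- 116 \left(H{\left(-1,-10 \right)} + 97\right) = - 116 \left(\left(-11 - \left(-6\right) \left(-10\right)\right) + 97\right) = - 116 \left(\left(-11 - 60\right) + 97\right) = - 116 \left(-71 + 97\right) = \left(-116\right) 26 = -3016$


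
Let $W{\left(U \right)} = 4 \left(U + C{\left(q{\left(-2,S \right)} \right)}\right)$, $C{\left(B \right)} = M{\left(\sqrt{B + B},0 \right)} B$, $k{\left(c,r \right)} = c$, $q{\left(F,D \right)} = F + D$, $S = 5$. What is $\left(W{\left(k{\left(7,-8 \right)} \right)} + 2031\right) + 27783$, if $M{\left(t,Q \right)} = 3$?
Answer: $29878$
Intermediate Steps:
$q{\left(F,D \right)} = D + F$
$C{\left(B \right)} = 3 B$
$W{\left(U \right)} = 36 + 4 U$ ($W{\left(U \right)} = 4 \left(U + 3 \left(5 - 2\right)\right) = 4 \left(U + 3 \cdot 3\right) = 4 \left(U + 9\right) = 4 \left(9 + U\right) = 36 + 4 U$)
$\left(W{\left(k{\left(7,-8 \right)} \right)} + 2031\right) + 27783 = \left(\left(36 + 4 \cdot 7\right) + 2031\right) + 27783 = \left(\left(36 + 28\right) + 2031\right) + 27783 = \left(64 + 2031\right) + 27783 = 2095 + 27783 = 29878$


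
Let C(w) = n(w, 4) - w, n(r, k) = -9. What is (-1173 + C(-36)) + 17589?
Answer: 16443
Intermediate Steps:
C(w) = -9 - w
(-1173 + C(-36)) + 17589 = (-1173 + (-9 - 1*(-36))) + 17589 = (-1173 + (-9 + 36)) + 17589 = (-1173 + 27) + 17589 = -1146 + 17589 = 16443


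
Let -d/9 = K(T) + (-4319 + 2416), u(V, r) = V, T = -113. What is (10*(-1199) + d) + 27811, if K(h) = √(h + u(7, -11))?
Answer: 32948 - 9*I*√106 ≈ 32948.0 - 92.661*I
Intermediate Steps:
K(h) = √(7 + h) (K(h) = √(h + 7) = √(7 + h))
d = 17127 - 9*I*√106 (d = -9*(√(7 - 113) + (-4319 + 2416)) = -9*(√(-106) - 1903) = -9*(I*√106 - 1903) = -9*(-1903 + I*√106) = 17127 - 9*I*√106 ≈ 17127.0 - 92.661*I)
(10*(-1199) + d) + 27811 = (10*(-1199) + (17127 - 9*I*√106)) + 27811 = (-11990 + (17127 - 9*I*√106)) + 27811 = (5137 - 9*I*√106) + 27811 = 32948 - 9*I*√106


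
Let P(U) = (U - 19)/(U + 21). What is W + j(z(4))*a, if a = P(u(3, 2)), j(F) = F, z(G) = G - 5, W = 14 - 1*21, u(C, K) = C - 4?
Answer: -6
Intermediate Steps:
u(C, K) = -4 + C
W = -7 (W = 14 - 21 = -7)
P(U) = (-19 + U)/(21 + U)
z(G) = -5 + G
a = -1 (a = (-19 + (-4 + 3))/(21 + (-4 + 3)) = (-19 - 1)/(21 - 1) = -20/20 = (1/20)*(-20) = -1)
W + j(z(4))*a = -7 + (-5 + 4)*(-1) = -7 - 1*(-1) = -7 + 1 = -6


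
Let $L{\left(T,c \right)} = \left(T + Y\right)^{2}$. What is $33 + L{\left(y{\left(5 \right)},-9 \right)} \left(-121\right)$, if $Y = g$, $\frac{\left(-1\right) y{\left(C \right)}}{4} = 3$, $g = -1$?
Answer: $-20416$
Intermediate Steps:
$y{\left(C \right)} = -12$ ($y{\left(C \right)} = \left(-4\right) 3 = -12$)
$Y = -1$
$L{\left(T,c \right)} = \left(-1 + T\right)^{2}$ ($L{\left(T,c \right)} = \left(T - 1\right)^{2} = \left(-1 + T\right)^{2}$)
$33 + L{\left(y{\left(5 \right)},-9 \right)} \left(-121\right) = 33 + \left(-1 - 12\right)^{2} \left(-121\right) = 33 + \left(-13\right)^{2} \left(-121\right) = 33 + 169 \left(-121\right) = 33 - 20449 = -20416$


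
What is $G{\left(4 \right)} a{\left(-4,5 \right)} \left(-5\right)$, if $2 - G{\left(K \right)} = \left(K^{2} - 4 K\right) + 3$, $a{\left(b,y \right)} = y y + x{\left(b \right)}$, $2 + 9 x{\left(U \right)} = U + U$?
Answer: $\frac{1075}{9} \approx 119.44$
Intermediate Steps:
$x{\left(U \right)} = - \frac{2}{9} + \frac{2 U}{9}$ ($x{\left(U \right)} = - \frac{2}{9} + \frac{U + U}{9} = - \frac{2}{9} + \frac{2 U}{9}$)
$a{\left(b,y \right)} = - \frac{2}{9} + y^{2} + \frac{2 b}{9}$ ($a{\left(b,y \right)} = y y + \left(- \frac{2}{9} + \frac{2 b}{9}\right) = y^{2} + \left(- \frac{2}{9} + \frac{2 b}{9}\right) = - \frac{2}{9} + y^{2} + \frac{2 b}{9}$)
$G{\left(K \right)} = -1 - K^{2} + 4 K$ ($G{\left(K \right)} = 2 - \left(\left(K^{2} - 4 K\right) + 3\right) = 2 - \left(3 + K^{2} - 4 K\right) = -1 - K^{2} + 4 K$)
$G{\left(4 \right)} a{\left(-4,5 \right)} \left(-5\right) = \left(-1 - 4^{2} + 4 \cdot 4\right) \left(- \frac{2}{9} + 5^{2} + \frac{2}{9} \left(-4\right)\right) \left(-5\right) = \left(-1 - 16 + 16\right) \left(- \frac{2}{9} + 25 - \frac{8}{9}\right) \left(-5\right) = \left(-1 - 16 + 16\right) \frac{215}{9} \left(-5\right) = \left(-1\right) \left(- \frac{1075}{9}\right) = \frac{1075}{9}$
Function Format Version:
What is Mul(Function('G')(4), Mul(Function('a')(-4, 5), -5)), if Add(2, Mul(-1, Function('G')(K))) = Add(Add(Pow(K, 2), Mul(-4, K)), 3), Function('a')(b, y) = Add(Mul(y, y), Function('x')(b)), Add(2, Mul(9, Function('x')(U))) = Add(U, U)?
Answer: Rational(1075, 9) ≈ 119.44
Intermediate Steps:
Function('x')(U) = Add(Rational(-2, 9), Mul(Rational(2, 9), U)) (Function('x')(U) = Add(Rational(-2, 9), Mul(Rational(1, 9), Add(U, U))) = Add(Rational(-2, 9), Mul(Rational(1, 9), Mul(2, U))) = Add(Rational(-2, 9), Mul(Rational(2, 9), U)))
Function('a')(b, y) = Add(Rational(-2, 9), Pow(y, 2), Mul(Rational(2, 9), b)) (Function('a')(b, y) = Add(Mul(y, y), Add(Rational(-2, 9), Mul(Rational(2, 9), b))) = Add(Pow(y, 2), Add(Rational(-2, 9), Mul(Rational(2, 9), b))) = Add(Rational(-2, 9), Pow(y, 2), Mul(Rational(2, 9), b)))
Function('G')(K) = Add(-1, Mul(-1, Pow(K, 2)), Mul(4, K)) (Function('G')(K) = Add(2, Mul(-1, Add(Add(Pow(K, 2), Mul(-4, K)), 3))) = Add(2, Mul(-1, Add(3, Pow(K, 2), Mul(-4, K)))) = Add(2, Add(-3, Mul(-1, Pow(K, 2)), Mul(4, K))) = Add(-1, Mul(-1, Pow(K, 2)), Mul(4, K)))
Mul(Function('G')(4), Mul(Function('a')(-4, 5), -5)) = Mul(Add(-1, Mul(-1, Pow(4, 2)), Mul(4, 4)), Mul(Add(Rational(-2, 9), Pow(5, 2), Mul(Rational(2, 9), -4)), -5)) = Mul(Add(-1, Mul(-1, 16), 16), Mul(Add(Rational(-2, 9), 25, Rational(-8, 9)), -5)) = Mul(Add(-1, -16, 16), Mul(Rational(215, 9), -5)) = Mul(-1, Rational(-1075, 9)) = Rational(1075, 9)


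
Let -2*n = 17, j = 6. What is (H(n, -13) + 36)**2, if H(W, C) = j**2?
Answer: 5184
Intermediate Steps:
n = -17/2 (n = -1/2*17 = -17/2 ≈ -8.5000)
H(W, C) = 36 (H(W, C) = 6**2 = 36)
(H(n, -13) + 36)**2 = (36 + 36)**2 = 72**2 = 5184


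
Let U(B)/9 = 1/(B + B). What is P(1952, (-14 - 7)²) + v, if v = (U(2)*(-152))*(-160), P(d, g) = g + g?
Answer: 55602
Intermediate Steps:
P(d, g) = 2*g
U(B) = 9/(2*B) (U(B) = 9/(B + B) = 9/((2*B)) = 9*(1/(2*B)) = 9/(2*B))
v = 54720 (v = (((9/2)/2)*(-152))*(-160) = (((9/2)*(½))*(-152))*(-160) = ((9/4)*(-152))*(-160) = -342*(-160) = 54720)
P(1952, (-14 - 7)²) + v = 2*(-14 - 7)² + 54720 = 2*(-21)² + 54720 = 2*441 + 54720 = 882 + 54720 = 55602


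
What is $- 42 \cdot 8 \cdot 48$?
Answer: $-16128$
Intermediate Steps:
$- 42 \cdot 8 \cdot 48 = \left(-42\right) 384 = -16128$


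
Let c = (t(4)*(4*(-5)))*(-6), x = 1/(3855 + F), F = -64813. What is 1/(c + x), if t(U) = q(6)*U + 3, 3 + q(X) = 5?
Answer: 60958/80464559 ≈ 0.00075758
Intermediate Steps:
q(X) = 2 (q(X) = -3 + 5 = 2)
t(U) = 3 + 2*U (t(U) = 2*U + 3 = 3 + 2*U)
x = -1/60958 (x = 1/(3855 - 64813) = 1/(-60958) = -1/60958 ≈ -1.6405e-5)
c = 1320 (c = ((3 + 2*4)*(4*(-5)))*(-6) = ((3 + 8)*(-20))*(-6) = (11*(-20))*(-6) = -220*(-6) = 1320)
1/(c + x) = 1/(1320 - 1/60958) = 1/(80464559/60958) = 60958/80464559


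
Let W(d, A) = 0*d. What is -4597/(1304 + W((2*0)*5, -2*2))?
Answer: -4597/1304 ≈ -3.5253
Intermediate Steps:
W(d, A) = 0
-4597/(1304 + W((2*0)*5, -2*2)) = -4597/(1304 + 0) = -4597/1304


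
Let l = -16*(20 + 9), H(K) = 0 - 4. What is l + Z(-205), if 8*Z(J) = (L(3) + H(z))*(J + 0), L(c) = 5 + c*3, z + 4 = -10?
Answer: -2881/4 ≈ -720.25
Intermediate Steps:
z = -14 (z = -4 - 10 = -14)
H(K) = -4
L(c) = 5 + 3*c
Z(J) = 5*J/4 (Z(J) = (((5 + 3*3) - 4)*(J + 0))/8 = (((5 + 9) - 4)*J)/8 = ((14 - 4)*J)/8 = (10*J)/8 = 5*J/4)
l = -464 (l = -16*29 = -464)
l + Z(-205) = -464 + (5/4)*(-205) = -464 - 1025/4 = -2881/4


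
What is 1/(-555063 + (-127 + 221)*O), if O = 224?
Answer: -1/534007 ≈ -1.8726e-6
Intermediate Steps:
1/(-555063 + (-127 + 221)*O) = 1/(-555063 + (-127 + 221)*224) = 1/(-555063 + 94*224) = 1/(-555063 + 21056) = 1/(-534007) = -1/534007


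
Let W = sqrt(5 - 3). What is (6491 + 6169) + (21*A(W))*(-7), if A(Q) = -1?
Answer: 12807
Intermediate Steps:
W = sqrt(2) ≈ 1.4142
(6491 + 6169) + (21*A(W))*(-7) = (6491 + 6169) + (21*(-1))*(-7) = 12660 - 21*(-7) = 12660 + 147 = 12807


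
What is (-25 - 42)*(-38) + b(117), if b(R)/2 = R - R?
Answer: 2546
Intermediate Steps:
b(R) = 0 (b(R) = 2*(R - R) = 2*0 = 0)
(-25 - 42)*(-38) + b(117) = (-25 - 42)*(-38) + 0 = -67*(-38) + 0 = 2546 + 0 = 2546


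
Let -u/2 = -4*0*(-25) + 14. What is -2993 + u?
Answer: -3021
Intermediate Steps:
u = -28 (u = -2*(-4*0*(-25) + 14) = -2*(0*(-25) + 14) = -2*(0 + 14) = -2*14 = -28)
-2993 + u = -2993 - 28 = -3021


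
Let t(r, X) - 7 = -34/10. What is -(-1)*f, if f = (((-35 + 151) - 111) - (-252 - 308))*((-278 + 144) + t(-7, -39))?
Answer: -73676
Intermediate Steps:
t(r, X) = 18/5 (t(r, X) = 7 - 34/10 = 7 - 34*1/10 = 7 - 17/5 = 18/5)
f = -73676 (f = (((-35 + 151) - 111) - (-252 - 308))*((-278 + 144) + 18/5) = ((116 - 111) - 1*(-560))*(-134 + 18/5) = (5 + 560)*(-652/5) = 565*(-652/5) = -73676)
-(-1)*f = -(-1)*(-73676) = -1*73676 = -73676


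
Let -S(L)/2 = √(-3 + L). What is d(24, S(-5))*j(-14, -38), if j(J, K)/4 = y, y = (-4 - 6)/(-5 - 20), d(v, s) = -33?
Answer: -264/5 ≈ -52.800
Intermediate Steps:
S(L) = -2*√(-3 + L)
y = ⅖ (y = -10/(-25) = -10*(-1/25) = ⅖ ≈ 0.40000)
j(J, K) = 8/5 (j(J, K) = 4*(⅖) = 8/5)
d(24, S(-5))*j(-14, -38) = -33*8/5 = -264/5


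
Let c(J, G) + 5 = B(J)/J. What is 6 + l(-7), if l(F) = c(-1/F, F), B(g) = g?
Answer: 2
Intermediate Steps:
c(J, G) = -4 (c(J, G) = -5 + J/J = -5 + 1 = -4)
l(F) = -4
6 + l(-7) = 6 - 4 = 2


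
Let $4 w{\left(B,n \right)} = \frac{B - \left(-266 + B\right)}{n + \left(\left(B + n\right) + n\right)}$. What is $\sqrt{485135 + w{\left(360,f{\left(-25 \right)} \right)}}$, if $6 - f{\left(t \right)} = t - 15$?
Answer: $\frac{\sqrt{120315453657}}{498} \approx 696.52$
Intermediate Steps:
$f{\left(t \right)} = 21 - t$ ($f{\left(t \right)} = 6 - \left(t - 15\right) = 6 - \left(-15 + t\right) = 21 - t$)
$w{\left(B,n \right)} = \frac{133}{2 \left(B + 3 n\right)}$ ($w{\left(B,n \right)} = \frac{\left(B - \left(-266 + B\right)\right) \frac{1}{n + \left(\left(B + n\right) + n\right)}}{4} = \frac{266 \frac{1}{n + \left(B + 2 n\right)}}{4} = \frac{266 \frac{1}{B + 3 n}}{4} = \frac{133}{2 \left(B + 3 n\right)}$)
$\sqrt{485135 + w{\left(360,f{\left(-25 \right)} \right)}} = \sqrt{485135 + \frac{133}{2 \left(360 + 3 \left(21 - -25\right)\right)}} = \sqrt{485135 + \frac{133}{2 \left(360 + 3 \left(21 + 25\right)\right)}} = \sqrt{485135 + \frac{133}{2 \left(360 + 3 \cdot 46\right)}} = \sqrt{485135 + \frac{133}{2 \left(360 + 138\right)}} = \sqrt{485135 + \frac{133}{2 \cdot 498}} = \sqrt{485135 + \frac{133}{2} \cdot \frac{1}{498}} = \sqrt{485135 + \frac{133}{996}} = \sqrt{\frac{483194593}{996}} = \frac{\sqrt{120315453657}}{498}$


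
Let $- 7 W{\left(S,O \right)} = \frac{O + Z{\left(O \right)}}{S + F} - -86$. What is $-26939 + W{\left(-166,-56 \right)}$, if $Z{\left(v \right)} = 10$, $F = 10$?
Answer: $- \frac{14715425}{546} \approx -26951.0$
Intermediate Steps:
$W{\left(S,O \right)} = - \frac{86}{7} - \frac{10 + O}{7 \left(10 + S\right)}$ ($W{\left(S,O \right)} = - \frac{\frac{O + 10}{S + 10} - -86}{7} = - \frac{\frac{10 + O}{10 + S} + 86}{7} = - \frac{86 + \frac{10 + O}{10 + S}}{7} = - \frac{86}{7} - \frac{10 + O}{7 \left(10 + S\right)}$)
$-26939 + W{\left(-166,-56 \right)} = -26939 + \frac{-870 - -56 - -14276}{7 \left(10 - 166\right)} = -26939 + \frac{-870 + 56 + 14276}{7 \left(-156\right)} = -26939 + \frac{1}{7} \left(- \frac{1}{156}\right) 13462 = -26939 - \frac{6731}{546} = - \frac{14715425}{546}$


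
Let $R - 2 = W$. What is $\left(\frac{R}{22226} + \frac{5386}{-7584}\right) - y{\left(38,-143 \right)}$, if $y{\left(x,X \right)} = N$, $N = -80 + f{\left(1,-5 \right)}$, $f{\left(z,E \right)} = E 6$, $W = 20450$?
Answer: $\frac{4644304243}{42140496} \approx 110.21$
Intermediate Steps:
$f{\left(z,E \right)} = 6 E$
$R = 20452$ ($R = 2 + 20450 = 20452$)
$N = -110$ ($N = -80 + 6 \left(-5\right) = -80 - 30 = -110$)
$y{\left(x,X \right)} = -110$
$\left(\frac{R}{22226} + \frac{5386}{-7584}\right) - y{\left(38,-143 \right)} = \left(\frac{20452}{22226} + \frac{5386}{-7584}\right) - -110 = \left(20452 \cdot \frac{1}{22226} + 5386 \left(- \frac{1}{7584}\right)\right) + 110 = \left(\frac{10226}{11113} - \frac{2693}{3792}\right) + 110 = \frac{8849683}{42140496} + 110 = \frac{4644304243}{42140496}$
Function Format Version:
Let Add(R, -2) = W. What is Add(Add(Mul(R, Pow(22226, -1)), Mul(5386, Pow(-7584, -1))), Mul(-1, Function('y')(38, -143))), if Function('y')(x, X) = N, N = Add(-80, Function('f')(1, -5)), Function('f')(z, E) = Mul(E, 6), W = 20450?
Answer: Rational(4644304243, 42140496) ≈ 110.21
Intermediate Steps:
Function('f')(z, E) = Mul(6, E)
R = 20452 (R = Add(2, 20450) = 20452)
N = -110 (N = Add(-80, Mul(6, -5)) = Add(-80, -30) = -110)
Function('y')(x, X) = -110
Add(Add(Mul(R, Pow(22226, -1)), Mul(5386, Pow(-7584, -1))), Mul(-1, Function('y')(38, -143))) = Add(Add(Mul(20452, Pow(22226, -1)), Mul(5386, Pow(-7584, -1))), Mul(-1, -110)) = Add(Add(Mul(20452, Rational(1, 22226)), Mul(5386, Rational(-1, 7584))), 110) = Add(Add(Rational(10226, 11113), Rational(-2693, 3792)), 110) = Add(Rational(8849683, 42140496), 110) = Rational(4644304243, 42140496)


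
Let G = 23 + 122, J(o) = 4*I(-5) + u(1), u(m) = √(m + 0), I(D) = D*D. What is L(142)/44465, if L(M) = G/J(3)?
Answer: 29/898193 ≈ 3.2287e-5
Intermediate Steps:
I(D) = D²
u(m) = √m
J(o) = 101 (J(o) = 4*(-5)² + √1 = 4*25 + 1 = 100 + 1 = 101)
G = 145
L(M) = 145/101
L(142)/44465 = (145/101)/44465 = (145/101)*(1/44465) = 29/898193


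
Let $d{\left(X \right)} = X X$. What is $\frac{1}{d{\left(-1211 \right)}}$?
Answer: $\frac{1}{1466521} \approx 6.8189 \cdot 10^{-7}$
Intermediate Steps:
$d{\left(X \right)} = X^{2}$
$\frac{1}{d{\left(-1211 \right)}} = \frac{1}{\left(-1211\right)^{2}} = \frac{1}{1466521}$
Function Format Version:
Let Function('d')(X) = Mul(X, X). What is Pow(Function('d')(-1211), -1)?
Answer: Rational(1, 1466521) ≈ 6.8189e-7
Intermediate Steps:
Function('d')(X) = Pow(X, 2)
Pow(Function('d')(-1211), -1) = Pow(Pow(-1211, 2), -1) = Pow(1466521, -1) = Rational(1, 1466521)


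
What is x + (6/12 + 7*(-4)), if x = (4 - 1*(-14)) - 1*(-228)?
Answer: 437/2 ≈ 218.50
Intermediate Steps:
x = 246 (x = (4 + 14) + 228 = 18 + 228 = 246)
x + (6/12 + 7*(-4)) = 246 + (6/12 + 7*(-4)) = 246 + (6*(1/12) - 28) = 246 + (1/2 - 28) = 246 - 55/2 = 437/2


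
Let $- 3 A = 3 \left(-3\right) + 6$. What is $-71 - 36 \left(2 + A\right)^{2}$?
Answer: $-395$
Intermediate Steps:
$A = 1$ ($A = - \frac{3 \left(-3\right) + 6}{3} = - \frac{-9 + 6}{3} = \left(- \frac{1}{3}\right) \left(-3\right) = 1$)
$-71 - 36 \left(2 + A\right)^{2} = -71 - 36 \left(2 + 1\right)^{2} = -71 - 36 \cdot 3^{2} = -71 - 324 = -395$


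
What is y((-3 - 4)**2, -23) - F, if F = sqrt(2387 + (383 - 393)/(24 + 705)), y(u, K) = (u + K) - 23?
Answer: 3 - sqrt(1740113)/27 ≈ -45.857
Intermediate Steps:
y(u, K) = -23 + K + u (y(u, K) = (K + u) - 23 = -23 + K + u)
F = sqrt(1740113)/27 (F = sqrt(2387 - 10/729) = sqrt(1740113/729) = sqrt(1740113)/27 ≈ 48.857)
y((-3 - 4)**2, -23) - F = (-23 - 23 + (-3 - 4)**2) - sqrt(1740113)/27 = (-23 - 23 + (-7)**2) - sqrt(1740113)/27 = (-23 - 23 + 49) - sqrt(1740113)/27 = 3 - sqrt(1740113)/27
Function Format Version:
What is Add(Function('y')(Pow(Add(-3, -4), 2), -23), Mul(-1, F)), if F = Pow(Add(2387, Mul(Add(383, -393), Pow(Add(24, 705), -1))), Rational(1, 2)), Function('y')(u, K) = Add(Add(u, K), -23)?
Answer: Add(3, Mul(Rational(-1, 27), Pow(1740113, Rational(1, 2)))) ≈ -45.857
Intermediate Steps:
Function('y')(u, K) = Add(-23, K, u) (Function('y')(u, K) = Add(Add(K, u), -23) = Add(-23, K, u))
F = Mul(Rational(1, 27), Pow(1740113, Rational(1, 2))) (F = Pow(Add(2387, Mul(-10, Pow(729, -1))), Rational(1, 2)) = Pow(Add(2387, Mul(-10, Rational(1, 729))), Rational(1, 2)) = Pow(Add(2387, Rational(-10, 729)), Rational(1, 2)) = Pow(Rational(1740113, 729), Rational(1, 2)) = Mul(Rational(1, 27), Pow(1740113, Rational(1, 2))) ≈ 48.857)
Add(Function('y')(Pow(Add(-3, -4), 2), -23), Mul(-1, F)) = Add(Add(-23, -23, Pow(Add(-3, -4), 2)), Mul(-1, Mul(Rational(1, 27), Pow(1740113, Rational(1, 2))))) = Add(Add(-23, -23, Pow(-7, 2)), Mul(Rational(-1, 27), Pow(1740113, Rational(1, 2)))) = Add(Add(-23, -23, 49), Mul(Rational(-1, 27), Pow(1740113, Rational(1, 2)))) = Add(3, Mul(Rational(-1, 27), Pow(1740113, Rational(1, 2))))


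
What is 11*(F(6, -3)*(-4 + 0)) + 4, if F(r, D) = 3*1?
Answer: -128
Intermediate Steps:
F(r, D) = 3
11*(F(6, -3)*(-4 + 0)) + 4 = 11*(3*(-4 + 0)) + 4 = 11*(3*(-4)) + 4 = 11*(-12) + 4 = -132 + 4 = -128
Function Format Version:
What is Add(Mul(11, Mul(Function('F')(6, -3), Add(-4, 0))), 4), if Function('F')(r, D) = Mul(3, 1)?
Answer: -128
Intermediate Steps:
Function('F')(r, D) = 3
Add(Mul(11, Mul(Function('F')(6, -3), Add(-4, 0))), 4) = Add(Mul(11, Mul(3, Add(-4, 0))), 4) = Add(Mul(11, Mul(3, -4)), 4) = Add(Mul(11, -12), 4) = Add(-132, 4) = -128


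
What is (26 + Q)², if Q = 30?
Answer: 3136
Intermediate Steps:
(26 + Q)² = (26 + 30)² = 56² = 3136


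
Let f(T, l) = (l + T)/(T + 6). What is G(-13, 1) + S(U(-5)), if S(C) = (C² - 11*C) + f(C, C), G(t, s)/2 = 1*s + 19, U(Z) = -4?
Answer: 96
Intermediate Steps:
f(T, l) = (T + l)/(6 + T)
G(t, s) = 38 + 2*s (G(t, s) = 2*(1*s + 19) = 2*(s + 19) = 2*(19 + s) = 38 + 2*s)
S(C) = C² - 11*C + 2*C/(6 + C) (S(C) = (C² - 11*C) + (C + C)/(6 + C) = (C² - 11*C) + (2*C)/(6 + C) = (C² - 11*C) + 2*C/(6 + C) = C² - 11*C + 2*C/(6 + C))
G(-13, 1) + S(U(-5)) = (38 + 2*1) - 4*(2 + (-11 - 4)*(6 - 4))/(6 - 4) = (38 + 2) - 4*(2 - 15*2)/2 = 40 - 4*½*(2 - 30) = 40 - 4*½*(-28) = 40 + 56 = 96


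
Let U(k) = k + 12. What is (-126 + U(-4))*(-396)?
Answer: 46728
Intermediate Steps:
U(k) = 12 + k
(-126 + U(-4))*(-396) = (-126 + (12 - 4))*(-396) = (-126 + 8)*(-396) = -118*(-396) = 46728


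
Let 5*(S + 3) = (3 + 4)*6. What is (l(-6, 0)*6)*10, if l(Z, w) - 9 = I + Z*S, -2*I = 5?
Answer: -1554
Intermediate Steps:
I = -5/2 (I = -½*5 = -5/2 ≈ -2.5000)
S = 27/5 (S = -3 + ((3 + 4)*6)/5 = -3 + (7*6)/5 = -3 + (⅕)*42 = -3 + 42/5 = 27/5 ≈ 5.4000)
l(Z, w) = 13/2 + 27*Z/5 (l(Z, w) = 9 + (-5/2 + Z*(27/5)) = 9 + (-5/2 + 27*Z/5) = 13/2 + 27*Z/5)
(l(-6, 0)*6)*10 = ((13/2 + (27/5)*(-6))*6)*10 = ((13/2 - 162/5)*6)*10 = -259/10*6*10 = -777/5*10 = -1554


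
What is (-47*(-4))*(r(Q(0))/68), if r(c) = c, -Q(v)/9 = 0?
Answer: 0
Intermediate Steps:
Q(v) = 0 (Q(v) = -9*0 = 0)
(-47*(-4))*(r(Q(0))/68) = (-47*(-4))*(0/68) = 188*(0*(1/68)) = 188*0 = 0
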